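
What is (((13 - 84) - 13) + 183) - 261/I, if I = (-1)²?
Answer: -162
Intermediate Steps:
I = 1
(((13 - 84) - 13) + 183) - 261/I = (((13 - 84) - 13) + 183) - 261/1 = ((-71 - 13) + 183) - 261*1 = (-84 + 183) - 261 = 99 - 261 = -162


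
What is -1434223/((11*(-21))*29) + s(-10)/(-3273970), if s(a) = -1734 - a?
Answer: 335401044599/1566594645 ≈ 214.10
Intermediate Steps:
-1434223/((11*(-21))*29) + s(-10)/(-3273970) = -1434223/((11*(-21))*29) + (-1734 - 1*(-10))/(-3273970) = -1434223/((-231*29)) + (-1734 + 10)*(-1/3273970) = -1434223/(-6699) - 1724*(-1/3273970) = -1434223*(-1/6699) + 862/1636985 = 204889/957 + 862/1636985 = 335401044599/1566594645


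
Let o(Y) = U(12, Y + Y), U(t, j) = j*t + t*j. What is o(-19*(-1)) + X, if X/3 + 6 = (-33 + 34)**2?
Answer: 897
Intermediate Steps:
U(t, j) = 2*j*t (U(t, j) = j*t + j*t = 2*j*t)
o(Y) = 48*Y (o(Y) = 2*(Y + Y)*12 = 2*(2*Y)*12 = 48*Y)
X = -15 (X = -18 + 3*(-33 + 34)**2 = -18 + 3*1**2 = -18 + 3*1 = -18 + 3 = -15)
o(-19*(-1)) + X = 48*(-19*(-1)) - 15 = 48*19 - 15 = 912 - 15 = 897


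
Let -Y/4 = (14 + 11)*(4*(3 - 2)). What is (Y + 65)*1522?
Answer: -509870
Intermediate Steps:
Y = -400 (Y = -4*(14 + 11)*4*(3 - 2) = -100*4*1 = -100*4 = -4*100 = -400)
(Y + 65)*1522 = (-400 + 65)*1522 = -335*1522 = -509870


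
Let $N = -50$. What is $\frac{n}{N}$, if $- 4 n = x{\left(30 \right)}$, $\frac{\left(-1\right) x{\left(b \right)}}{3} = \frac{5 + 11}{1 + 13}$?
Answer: $- \frac{3}{175} \approx -0.017143$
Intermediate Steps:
$x{\left(b \right)} = - \frac{24}{7}$ ($x{\left(b \right)} = - 3 \frac{5 + 11}{1 + 13} = - 3 \cdot \frac{16}{14} = - 3 \cdot 16 \cdot \frac{1}{14} = \left(-3\right) \frac{8}{7} = - \frac{24}{7}$)
$n = \frac{6}{7}$ ($n = \left(- \frac{1}{4}\right) \left(- \frac{24}{7}\right) = \frac{6}{7} \approx 0.85714$)
$\frac{n}{N} = \frac{6}{7 \left(-50\right)} = \frac{6}{7} \left(- \frac{1}{50}\right) = - \frac{3}{175}$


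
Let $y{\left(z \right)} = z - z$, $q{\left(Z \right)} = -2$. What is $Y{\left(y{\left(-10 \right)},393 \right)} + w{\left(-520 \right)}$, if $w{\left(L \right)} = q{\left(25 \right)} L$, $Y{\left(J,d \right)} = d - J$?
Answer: $1433$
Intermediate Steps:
$y{\left(z \right)} = 0$
$w{\left(L \right)} = - 2 L$
$Y{\left(y{\left(-10 \right)},393 \right)} + w{\left(-520 \right)} = \left(393 - 0\right) - -1040 = \left(393 + 0\right) + 1040 = 393 + 1040 = 1433$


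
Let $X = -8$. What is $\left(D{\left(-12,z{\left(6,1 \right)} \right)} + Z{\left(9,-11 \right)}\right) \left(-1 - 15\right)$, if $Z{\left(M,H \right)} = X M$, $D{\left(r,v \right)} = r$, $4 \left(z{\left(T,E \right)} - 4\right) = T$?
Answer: $1344$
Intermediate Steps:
$z{\left(T,E \right)} = 4 + \frac{T}{4}$
$Z{\left(M,H \right)} = - 8 M$
$\left(D{\left(-12,z{\left(6,1 \right)} \right)} + Z{\left(9,-11 \right)}\right) \left(-1 - 15\right) = \left(-12 - 72\right) \left(-1 - 15\right) = \left(-84\right) \left(-16\right) = 1344$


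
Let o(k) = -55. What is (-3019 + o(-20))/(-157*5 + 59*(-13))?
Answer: 1537/776 ≈ 1.9807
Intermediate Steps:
(-3019 + o(-20))/(-157*5 + 59*(-13)) = (-3019 - 55)/(-157*5 + 59*(-13)) = -3074/(-785 - 767) = -3074/(-1552) = -3074*(-1/1552) = 1537/776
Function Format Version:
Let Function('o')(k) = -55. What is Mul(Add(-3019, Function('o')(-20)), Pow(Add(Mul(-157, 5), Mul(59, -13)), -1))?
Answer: Rational(1537, 776) ≈ 1.9807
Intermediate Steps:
Mul(Add(-3019, Function('o')(-20)), Pow(Add(Mul(-157, 5), Mul(59, -13)), -1)) = Mul(Add(-3019, -55), Pow(Add(Mul(-157, 5), Mul(59, -13)), -1)) = Mul(-3074, Pow(Add(-785, -767), -1)) = Mul(-3074, Pow(-1552, -1)) = Mul(-3074, Rational(-1, 1552)) = Rational(1537, 776)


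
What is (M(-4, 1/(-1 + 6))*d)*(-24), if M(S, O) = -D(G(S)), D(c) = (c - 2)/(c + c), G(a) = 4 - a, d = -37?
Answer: -333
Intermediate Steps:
D(c) = (-2 + c)/(2*c) (D(c) = (-2 + c)/((2*c)) = (-2 + c)*(1/(2*c)) = (-2 + c)/(2*c))
M(S, O) = -(2 - S)/(2*(4 - S)) (M(S, O) = -(-2 + (4 - S))/(2*(4 - S)) = -(2 - S)/(2*(4 - S)))
(M(-4, 1/(-1 + 6))*d)*(-24) = (((2 - 1*(-4))/(2*(-4 - 4)))*(-37))*(-24) = (((1/2)*(2 + 4)/(-8))*(-37))*(-24) = (((1/2)*(-1/8)*6)*(-37))*(-24) = -3/8*(-37)*(-24) = (111/8)*(-24) = -333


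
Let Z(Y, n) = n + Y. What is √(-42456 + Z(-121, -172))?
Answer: I*√42749 ≈ 206.76*I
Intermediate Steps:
Z(Y, n) = Y + n
√(-42456 + Z(-121, -172)) = √(-42456 + (-121 - 172)) = √(-42456 - 293) = √(-42749) = I*√42749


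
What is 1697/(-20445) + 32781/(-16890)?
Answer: -9318265/4604214 ≈ -2.0239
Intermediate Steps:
1697/(-20445) + 32781/(-16890) = 1697*(-1/20445) + 32781*(-1/16890) = -1697/20445 - 10927/5630 = -9318265/4604214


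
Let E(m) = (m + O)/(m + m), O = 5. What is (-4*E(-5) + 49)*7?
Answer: 343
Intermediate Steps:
E(m) = (5 + m)/(2*m) (E(m) = (m + 5)/(m + m) = (5 + m)/((2*m)) = (5 + m)*(1/(2*m)) = (5 + m)/(2*m))
(-4*E(-5) + 49)*7 = (-2*(5 - 5)/(-5) + 49)*7 = (-2*(-1)*0/5 + 49)*7 = (-4*0 + 49)*7 = (0 + 49)*7 = 49*7 = 343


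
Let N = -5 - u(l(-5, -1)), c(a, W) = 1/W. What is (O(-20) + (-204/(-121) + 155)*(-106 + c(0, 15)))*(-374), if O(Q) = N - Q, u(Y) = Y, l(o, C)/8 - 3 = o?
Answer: 1022365924/165 ≈ 6.1962e+6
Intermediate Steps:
l(o, C) = 24 + 8*o
N = 11 (N = -5 - (24 + 8*(-5)) = -5 - (24 - 40) = -5 - 1*(-16) = -5 + 16 = 11)
O(Q) = 11 - Q
(O(-20) + (-204/(-121) + 155)*(-106 + c(0, 15)))*(-374) = ((11 - 1*(-20)) + (-204/(-121) + 155)*(-106 + 1/15))*(-374) = ((11 + 20) + (-204*(-1/121) + 155)*(-106 + 1/15))*(-374) = (31 + (204/121 + 155)*(-1589/15))*(-374) = (31 + (18959/121)*(-1589/15))*(-374) = (31 - 30125851/1815)*(-374) = -30069586/1815*(-374) = 1022365924/165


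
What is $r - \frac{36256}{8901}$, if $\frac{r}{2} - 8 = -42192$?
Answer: $- \frac{750995824}{8901} \approx -84372.0$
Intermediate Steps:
$r = -84368$ ($r = 16 + 2 \left(-42192\right) = 16 - 84384 = -84368$)
$r - \frac{36256}{8901} = -84368 - \frac{36256}{8901} = - \frac{750995824}{8901}$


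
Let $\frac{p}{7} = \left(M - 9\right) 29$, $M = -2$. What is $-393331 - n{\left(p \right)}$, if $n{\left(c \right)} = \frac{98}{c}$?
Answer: $- \frac{125472575}{319} \approx -3.9333 \cdot 10^{5}$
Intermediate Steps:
$p = -2233$ ($p = 7 \left(-2 - 9\right) 29 = 7 \left(\left(-11\right) 29\right) = 7 \left(-319\right) = -2233$)
$-393331 - n{\left(p \right)} = -393331 - \frac{98}{-2233} = -393331 - 98 \left(- \frac{1}{2233}\right) = -393331 - - \frac{14}{319} = -393331 + \frac{14}{319} = - \frac{125472575}{319}$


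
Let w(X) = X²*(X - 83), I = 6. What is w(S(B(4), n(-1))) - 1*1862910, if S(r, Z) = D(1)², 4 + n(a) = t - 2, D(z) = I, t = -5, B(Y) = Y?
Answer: -1923822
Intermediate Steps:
D(z) = 6
n(a) = -11 (n(a) = -4 + (-5 - 2) = -4 - 7 = -11)
S(r, Z) = 36 (S(r, Z) = 6² = 36)
w(X) = X²*(-83 + X)
w(S(B(4), n(-1))) - 1*1862910 = 36²*(-83 + 36) - 1*1862910 = 1296*(-47) - 1862910 = -60912 - 1862910 = -1923822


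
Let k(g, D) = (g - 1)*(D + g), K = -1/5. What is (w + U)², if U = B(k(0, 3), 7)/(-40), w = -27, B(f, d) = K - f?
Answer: 7327849/10000 ≈ 732.79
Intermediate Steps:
K = -⅕ (K = -1*⅕ = -⅕ ≈ -0.20000)
k(g, D) = (-1 + g)*(D + g)
B(f, d) = -⅕ - f
U = -7/100 (U = (-⅕ - (0² - 1*3 - 1*0 + 3*0))/(-40) = (-⅕ - (0 - 3 + 0 + 0))*(-1/40) = (-⅕ - 1*(-3))*(-1/40) = (-⅕ + 3)*(-1/40) = (14/5)*(-1/40) = -7/100 ≈ -0.070000)
(w + U)² = (-27 - 7/100)² = (-2707/100)² = 7327849/10000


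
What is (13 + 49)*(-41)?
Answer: -2542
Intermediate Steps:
(13 + 49)*(-41) = 62*(-41) = -2542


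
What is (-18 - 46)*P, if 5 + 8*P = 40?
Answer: -280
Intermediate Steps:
P = 35/8 (P = -5/8 + (⅛)*40 = -5/8 + 5 = 35/8 ≈ 4.3750)
(-18 - 46)*P = (-18 - 46)*(35/8) = -64*35/8 = -280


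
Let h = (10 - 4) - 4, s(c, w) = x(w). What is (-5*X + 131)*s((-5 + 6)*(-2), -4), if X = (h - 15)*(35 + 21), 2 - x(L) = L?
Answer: 22626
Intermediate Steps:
x(L) = 2 - L
s(c, w) = 2 - w
h = 2 (h = 6 - 4 = 2)
X = -728 (X = (2 - 15)*(35 + 21) = -13*56 = -728)
(-5*X + 131)*s((-5 + 6)*(-2), -4) = (-5*(-728) + 131)*(2 - 1*(-4)) = (3640 + 131)*(2 + 4) = 3771*6 = 22626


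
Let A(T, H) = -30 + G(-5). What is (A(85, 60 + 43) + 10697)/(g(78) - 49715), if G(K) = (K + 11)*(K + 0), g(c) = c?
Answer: -10637/49637 ≈ -0.21430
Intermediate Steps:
G(K) = K*(11 + K) (G(K) = (11 + K)*K = K*(11 + K))
A(T, H) = -60 (A(T, H) = -30 - 5*(11 - 5) = -30 - 5*6 = -30 - 30 = -60)
(A(85, 60 + 43) + 10697)/(g(78) - 49715) = (-60 + 10697)/(78 - 49715) = 10637/(-49637) = 10637*(-1/49637) = -10637/49637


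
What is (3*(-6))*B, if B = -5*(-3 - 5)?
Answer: -720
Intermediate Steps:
B = 40 (B = -5*(-8) = 40)
(3*(-6))*B = (3*(-6))*40 = -18*40 = -720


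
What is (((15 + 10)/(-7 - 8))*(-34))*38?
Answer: 6460/3 ≈ 2153.3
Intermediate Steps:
(((15 + 10)/(-7 - 8))*(-34))*38 = ((25/(-15))*(-34))*38 = ((25*(-1/15))*(-34))*38 = -5/3*(-34)*38 = (170/3)*38 = 6460/3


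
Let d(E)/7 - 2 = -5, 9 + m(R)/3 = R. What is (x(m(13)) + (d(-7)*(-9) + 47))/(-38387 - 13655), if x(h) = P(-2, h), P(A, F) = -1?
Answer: -235/52042 ≈ -0.0045156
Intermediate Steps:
m(R) = -27 + 3*R
d(E) = -21 (d(E) = 14 + 7*(-5) = 14 - 35 = -21)
x(h) = -1
(x(m(13)) + (d(-7)*(-9) + 47))/(-38387 - 13655) = (-1 + (-21*(-9) + 47))/(-38387 - 13655) = (-1 + (189 + 47))/(-52042) = (-1 + 236)*(-1/52042) = 235*(-1/52042) = -235/52042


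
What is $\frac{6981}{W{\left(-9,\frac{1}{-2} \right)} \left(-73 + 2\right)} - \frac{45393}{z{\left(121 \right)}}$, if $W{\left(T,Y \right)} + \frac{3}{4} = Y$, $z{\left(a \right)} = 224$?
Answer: $- \frac{9859539}{79520} \approx -123.99$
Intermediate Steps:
$W{\left(T,Y \right)} = - \frac{3}{4} + Y$
$\frac{6981}{W{\left(-9,\frac{1}{-2} \right)} \left(-73 + 2\right)} - \frac{45393}{z{\left(121 \right)}} = \frac{6981}{\left(- \frac{3}{4} + \frac{1}{-2}\right) \left(-73 + 2\right)} - \frac{45393}{224} = \frac{6981}{\left(- \frac{3}{4} - \frac{1}{2}\right) \left(-71\right)} - \frac{45393}{224} = \frac{6981}{\left(- \frac{5}{4}\right) \left(-71\right)} - \frac{45393}{224} = \frac{6981}{\frac{355}{4}} - \frac{45393}{224} = 6981 \cdot \frac{4}{355} - \frac{45393}{224} = \frac{27924}{355} - \frac{45393}{224} = - \frac{9859539}{79520}$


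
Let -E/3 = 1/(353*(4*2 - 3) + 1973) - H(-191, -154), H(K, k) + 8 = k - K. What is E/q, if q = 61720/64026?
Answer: 3470241213/38451560 ≈ 90.250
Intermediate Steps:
H(K, k) = -8 + k - K (H(K, k) = -8 + (k - K) = -8 + k - K)
q = 30860/32013 (q = 61720*(1/64026) = 30860/32013 ≈ 0.96398)
E = 108401/1246 (E = -3*(1/(353*(4*2 - 3) + 1973) - (-8 - 154 - 1*(-191))) = -3*(1/(353*(8 - 3) + 1973) - (-8 - 154 + 191)) = -3*(1/(353*5 + 1973) - 1*29) = -3*(1/(1765 + 1973) - 29) = -3*(1/3738 - 29) = -3*(-108401/3738) = 108401/1246 ≈ 86.999)
E/q = 108401/(1246*(30860/32013)) = (108401/1246)*(32013/30860) = 3470241213/38451560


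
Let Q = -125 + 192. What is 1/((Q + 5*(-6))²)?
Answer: 1/1369 ≈ 0.00073046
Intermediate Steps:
Q = 67
1/((Q + 5*(-6))²) = 1/((67 + 5*(-6))²) = 1/((67 - 30)²) = 1/(37²) = 1/1369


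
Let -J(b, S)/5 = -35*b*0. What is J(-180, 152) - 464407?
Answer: -464407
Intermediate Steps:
J(b, S) = 0 (J(b, S) = -5*(-35*b)*0 = -5*0 = 0)
J(-180, 152) - 464407 = 0 - 464407 = -464407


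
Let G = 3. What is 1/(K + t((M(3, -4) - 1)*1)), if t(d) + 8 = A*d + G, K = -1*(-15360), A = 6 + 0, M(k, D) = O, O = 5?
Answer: 1/15379 ≈ 6.5024e-5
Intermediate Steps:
M(k, D) = 5
A = 6
K = 15360
t(d) = -5 + 6*d (t(d) = -8 + (6*d + 3) = -8 + (3 + 6*d) = -5 + 6*d)
1/(K + t((M(3, -4) - 1)*1)) = 1/(15360 + (-5 + 6*((5 - 1)*1))) = 1/(15360 + (-5 + 6*(4*1))) = 1/(15360 + (-5 + 6*4)) = 1/(15360 + (-5 + 24)) = 1/(15360 + 19) = 1/15379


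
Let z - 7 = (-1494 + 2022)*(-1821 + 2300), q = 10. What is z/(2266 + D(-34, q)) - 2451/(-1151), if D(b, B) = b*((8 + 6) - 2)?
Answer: 295663727/2138558 ≈ 138.25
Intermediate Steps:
D(b, B) = 12*b (D(b, B) = b*(14 - 2) = b*12 = 12*b)
z = 252919 (z = 7 + (-1494 + 2022)*(-1821 + 2300) = 7 + 528*479 = 7 + 252912 = 252919)
z/(2266 + D(-34, q)) - 2451/(-1151) = 252919/(2266 + 12*(-34)) - 2451/(-1151) = 252919/(2266 - 408) - 2451*(-1/1151) = 252919/1858 + 2451/1151 = 295663727/2138558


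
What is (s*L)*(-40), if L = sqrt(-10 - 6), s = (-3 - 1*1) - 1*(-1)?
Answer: 480*I ≈ 480.0*I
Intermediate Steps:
s = -3 (s = (-3 - 1) + 1 = -4 + 1 = -3)
L = 4*I (L = sqrt(-16) = 4*I ≈ 4.0*I)
(s*L)*(-40) = -12*I*(-40) = 480*I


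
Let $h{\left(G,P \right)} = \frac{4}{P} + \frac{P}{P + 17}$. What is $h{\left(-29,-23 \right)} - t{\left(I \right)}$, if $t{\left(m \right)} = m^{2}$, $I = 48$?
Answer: $- \frac{317447}{138} \approx -2300.3$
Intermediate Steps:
$h{\left(G,P \right)} = \frac{4}{P} + \frac{P}{17 + P}$
$h{\left(-29,-23 \right)} - t{\left(I \right)} = \frac{68 + \left(-23\right)^{2} + 4 \left(-23\right)}{\left(-23\right) \left(17 - 23\right)} - 48^{2} = - \frac{68 + 529 - 92}{23 \left(-6\right)} - 2304 = \left(- \frac{1}{23}\right) \left(- \frac{1}{6}\right) 505 - 2304 = \frac{505}{138} - 2304 = - \frac{317447}{138}$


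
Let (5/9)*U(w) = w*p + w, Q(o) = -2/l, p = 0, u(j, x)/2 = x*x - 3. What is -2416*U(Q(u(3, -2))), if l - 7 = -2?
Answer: 43488/25 ≈ 1739.5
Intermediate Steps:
l = 5 (l = 7 - 2 = 5)
u(j, x) = -6 + 2*x² (u(j, x) = 2*(x*x - 3) = 2*(x² - 3) = 2*(-3 + x²) = -6 + 2*x²)
Q(o) = -⅖ (Q(o) = -2/5 = -2*⅕ = -⅖)
U(w) = 9*w/5 (U(w) = 9*(w*0 + w)/5 = 9*(0 + w)/5 = 9*w/5)
-2416*U(Q(u(3, -2))) = -21744*(-2)/(5*5) = -2416*(-18/25) = 43488/25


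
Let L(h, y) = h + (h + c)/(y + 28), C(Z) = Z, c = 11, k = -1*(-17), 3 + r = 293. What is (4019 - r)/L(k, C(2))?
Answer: 55935/269 ≈ 207.94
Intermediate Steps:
r = 290 (r = -3 + 293 = 290)
k = 17
L(h, y) = h + (11 + h)/(28 + y) (L(h, y) = h + (h + 11)/(y + 28) = h + (11 + h)/(28 + y))
(4019 - r)/L(k, C(2)) = (4019 - 1*290)/(((11 + 29*17 + 17*2)/(28 + 2))) = (4019 - 290)/(((11 + 493 + 34)/30)) = 3729/(((1/30)*538)) = 3729/(269/15) = 3729*(15/269) = 55935/269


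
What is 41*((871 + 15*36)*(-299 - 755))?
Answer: -60974954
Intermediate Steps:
41*((871 + 15*36)*(-299 - 755)) = 41*((871 + 540)*(-1054)) = 41*(1411*(-1054)) = 41*(-1487194) = -60974954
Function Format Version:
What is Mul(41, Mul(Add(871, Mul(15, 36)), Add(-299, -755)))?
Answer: -60974954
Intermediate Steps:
Mul(41, Mul(Add(871, Mul(15, 36)), Add(-299, -755))) = Mul(41, Mul(Add(871, 540), -1054)) = Mul(41, Mul(1411, -1054)) = Mul(41, -1487194) = -60974954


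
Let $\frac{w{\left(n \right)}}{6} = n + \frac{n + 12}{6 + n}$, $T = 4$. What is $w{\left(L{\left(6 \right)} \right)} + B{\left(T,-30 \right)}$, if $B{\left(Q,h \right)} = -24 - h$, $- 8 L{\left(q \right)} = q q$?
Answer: $9$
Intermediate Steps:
$L{\left(q \right)} = - \frac{q^{2}}{8}$ ($L{\left(q \right)} = - \frac{q q}{8} = - \frac{q^{2}}{8}$)
$w{\left(n \right)} = 6 n + \frac{6 \left(12 + n\right)}{6 + n}$ ($w{\left(n \right)} = 6 \left(n + \frac{n + 12}{6 + n}\right) = 6 \left(n + \frac{12 + n}{6 + n}\right) = 6 n + \frac{6 \left(12 + n\right)}{6 + n}$)
$w{\left(L{\left(6 \right)} \right)} + B{\left(T,-30 \right)} = \frac{6 \left(12 + \left(- \frac{6^{2}}{8}\right)^{2} + 7 \left(- \frac{6^{2}}{8}\right)\right)}{6 - \frac{6^{2}}{8}} - -6 = \frac{6 \left(12 + \left(\left(- \frac{1}{8}\right) 36\right)^{2} + 7 \left(\left(- \frac{1}{8}\right) 36\right)\right)}{6 - \frac{9}{2}} + \left(-24 + 30\right) = \frac{6 \left(12 + \left(- \frac{9}{2}\right)^{2} + 7 \left(- \frac{9}{2}\right)\right)}{6 - \frac{9}{2}} + 6 = \frac{6 \left(12 + \frac{81}{4} - \frac{63}{2}\right)}{\frac{3}{2}} + 6 = 6 \cdot \frac{2}{3} \cdot \frac{3}{4} + 6 = 3 + 6 = 9$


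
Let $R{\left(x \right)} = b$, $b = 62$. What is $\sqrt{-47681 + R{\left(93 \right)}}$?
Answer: $3 i \sqrt{5291} \approx 218.22 i$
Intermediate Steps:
$R{\left(x \right)} = 62$
$\sqrt{-47681 + R{\left(93 \right)}} = \sqrt{-47681 + 62} = \sqrt{-47619} = 3 i \sqrt{5291}$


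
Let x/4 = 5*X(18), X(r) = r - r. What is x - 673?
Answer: -673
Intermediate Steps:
X(r) = 0
x = 0 (x = 4*(5*0) = 4*0 = 0)
x - 673 = 0 - 673 = -673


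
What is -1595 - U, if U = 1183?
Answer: -2778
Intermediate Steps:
-1595 - U = -1595 - 1*1183 = -1595 - 1183 = -2778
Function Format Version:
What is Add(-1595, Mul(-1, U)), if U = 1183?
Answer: -2778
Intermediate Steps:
Add(-1595, Mul(-1, U)) = Add(-1595, Mul(-1, 1183)) = Add(-1595, -1183) = -2778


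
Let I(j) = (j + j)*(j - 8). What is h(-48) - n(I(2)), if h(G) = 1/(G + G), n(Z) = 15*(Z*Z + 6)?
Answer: -838081/96 ≈ -8730.0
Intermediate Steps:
I(j) = 2*j*(-8 + j) (I(j) = (2*j)*(-8 + j) = 2*j*(-8 + j))
n(Z) = 90 + 15*Z² (n(Z) = 15*(Z² + 6) = 15*(6 + Z²) = 90 + 15*Z²)
h(G) = 1/(2*G)
h(-48) - n(I(2)) = (½)/(-48) - (90 + 15*(2*2*(-8 + 2))²) = (½)*(-1/48) - (90 + 15*(2*2*(-6))²) = -1/96 - (90 + 15*(-24)²) = -1/96 - (90 + 15*576) = -1/96 - (90 + 8640) = -1/96 - 1*8730 = -1/96 - 8730 = -838081/96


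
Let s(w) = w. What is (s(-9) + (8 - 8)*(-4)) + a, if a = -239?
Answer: -248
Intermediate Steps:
(s(-9) + (8 - 8)*(-4)) + a = (-9 + (8 - 8)*(-4)) - 239 = (-9 + 0*(-4)) - 239 = (-9 + 0) - 239 = -9 - 239 = -248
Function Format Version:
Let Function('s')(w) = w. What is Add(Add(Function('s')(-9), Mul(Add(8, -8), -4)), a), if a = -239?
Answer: -248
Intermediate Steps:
Add(Add(Function('s')(-9), Mul(Add(8, -8), -4)), a) = Add(Add(-9, Mul(Add(8, -8), -4)), -239) = Add(Add(-9, Mul(0, -4)), -239) = Add(Add(-9, 0), -239) = Add(-9, -239) = -248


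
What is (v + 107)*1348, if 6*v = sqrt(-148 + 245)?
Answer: 144236 + 674*sqrt(97)/3 ≈ 1.4645e+5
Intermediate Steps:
v = sqrt(97)/6 (v = sqrt(-148 + 245)/6 = sqrt(97)/6 ≈ 1.6415)
(v + 107)*1348 = (sqrt(97)/6 + 107)*1348 = (107 + sqrt(97)/6)*1348 = 144236 + 674*sqrt(97)/3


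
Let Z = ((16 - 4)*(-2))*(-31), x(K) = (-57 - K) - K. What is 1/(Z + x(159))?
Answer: 1/369 ≈ 0.0027100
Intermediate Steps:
x(K) = -57 - 2*K
Z = 744 (Z = (12*(-2))*(-31) = -24*(-31) = 744)
1/(Z + x(159)) = 1/(744 + (-57 - 2*159)) = 1/(744 + (-57 - 318)) = 1/(744 - 375) = 1/369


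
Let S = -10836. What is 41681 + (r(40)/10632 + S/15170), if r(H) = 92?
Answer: 840313496741/20160930 ≈ 41680.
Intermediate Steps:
41681 + (r(40)/10632 + S/15170) = 41681 + (92/10632 - 10836/15170) = 41681 + (92*(1/10632) - 10836*1/15170) = 41681 + (23/2658 - 5418/7585) = 41681 - 14226589/20160930 = 840313496741/20160930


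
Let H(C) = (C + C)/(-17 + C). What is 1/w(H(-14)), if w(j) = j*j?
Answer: 961/784 ≈ 1.2258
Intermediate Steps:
H(C) = 2*C/(-17 + C) (H(C) = (2*C)/(-17 + C) = 2*C/(-17 + C))
w(j) = j²
1/w(H(-14)) = 1/((2*(-14)/(-17 - 14))²) = 1/((2*(-14)/(-31))²) = 1/((2*(-14)*(-1/31))²) = 1/((28/31)²) = 1/(784/961) = 961/784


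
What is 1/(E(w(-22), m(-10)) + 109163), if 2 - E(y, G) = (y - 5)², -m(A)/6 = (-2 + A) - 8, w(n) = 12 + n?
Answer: 1/108940 ≈ 9.1794e-6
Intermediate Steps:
m(A) = 60 - 6*A (m(A) = -6*((-2 + A) - 8) = -6*(-10 + A) = 60 - 6*A)
E(y, G) = 2 - (-5 + y)² (E(y, G) = 2 - (y - 5)² = 2 - (-5 + y)²)
1/(E(w(-22), m(-10)) + 109163) = 1/((2 - (-5 + (12 - 22))²) + 109163) = 1/((2 - (-5 - 10)²) + 109163) = 1/((2 - 1*(-15)²) + 109163) = 1/((2 - 1*225) + 109163) = 1/((2 - 225) + 109163) = 1/(-223 + 109163) = 1/108940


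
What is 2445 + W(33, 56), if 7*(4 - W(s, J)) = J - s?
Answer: 17120/7 ≈ 2445.7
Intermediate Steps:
W(s, J) = 4 - J/7 + s/7 (W(s, J) = 4 - (J - s)/7 = 4 + (-J/7 + s/7) = 4 - J/7 + s/7)
2445 + W(33, 56) = 2445 + (4 - ⅐*56 + (⅐)*33) = 2445 + (4 - 8 + 33/7) = 2445 + 5/7 = 17120/7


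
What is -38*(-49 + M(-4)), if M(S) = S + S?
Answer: 2166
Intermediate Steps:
M(S) = 2*S
-38*(-49 + M(-4)) = -38*(-49 + 2*(-4)) = -38*(-49 - 8) = -38*(-57) = 2166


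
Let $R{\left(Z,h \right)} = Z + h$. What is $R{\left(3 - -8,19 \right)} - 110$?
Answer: $-80$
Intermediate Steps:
$R{\left(3 - -8,19 \right)} - 110 = \left(\left(3 - -8\right) + 19\right) - 110 = \left(\left(3 + 8\right) + 19\right) - 110 = \left(11 + 19\right) - 110 = 30 - 110 = -80$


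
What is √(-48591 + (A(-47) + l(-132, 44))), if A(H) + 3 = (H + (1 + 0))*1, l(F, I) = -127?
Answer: I*√48767 ≈ 220.83*I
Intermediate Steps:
A(H) = -2 + H (A(H) = -3 + (H + (1 + 0))*1 = -3 + (H + 1)*1 = -3 + (1 + H)*1 = -3 + (1 + H) = -2 + H)
√(-48591 + (A(-47) + l(-132, 44))) = √(-48591 + ((-2 - 47) - 127)) = √(-48591 + (-49 - 127)) = √(-48591 - 176) = √(-48767) = I*√48767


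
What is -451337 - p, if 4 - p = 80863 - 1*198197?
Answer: -568675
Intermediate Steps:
p = 117338 (p = 4 - (80863 - 1*198197) = 4 - (80863 - 198197) = 4 - 1*(-117334) = 4 + 117334 = 117338)
-451337 - p = -451337 - 1*117338 = -451337 - 117338 = -568675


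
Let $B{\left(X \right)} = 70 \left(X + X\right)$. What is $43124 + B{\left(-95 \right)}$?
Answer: $29824$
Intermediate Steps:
$B{\left(X \right)} = 140 X$ ($B{\left(X \right)} = 70 \cdot 2 X = 140 X$)
$43124 + B{\left(-95 \right)} = 43124 + 140 \left(-95\right) = 43124 - 13300 = 29824$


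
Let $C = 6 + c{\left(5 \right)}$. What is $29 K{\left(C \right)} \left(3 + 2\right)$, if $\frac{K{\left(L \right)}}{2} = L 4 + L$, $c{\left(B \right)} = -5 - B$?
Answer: $-5800$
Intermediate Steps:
$C = -4$ ($C = 6 - 10 = -4$)
$K{\left(L \right)} = 10 L$ ($K{\left(L \right)} = 2 \left(L 4 + L\right) = 2 \left(4 L + L\right) = 2 \cdot 5 L = 10 L$)
$29 K{\left(C \right)} \left(3 + 2\right) = 29 \cdot 10 \left(-4\right) \left(3 + 2\right) = 29 \left(-40\right) 5 = \left(-1160\right) 5 = -5800$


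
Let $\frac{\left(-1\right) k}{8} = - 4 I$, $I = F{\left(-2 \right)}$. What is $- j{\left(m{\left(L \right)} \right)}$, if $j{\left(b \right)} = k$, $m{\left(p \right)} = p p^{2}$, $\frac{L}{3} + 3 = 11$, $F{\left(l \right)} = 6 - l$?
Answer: $-256$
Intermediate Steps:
$L = 24$ ($L = -9 + 3 \cdot 11 = -9 + 33 = 24$)
$I = 8$ ($I = 6 - -2 = 6 + 2 = 8$)
$m{\left(p \right)} = p^{3}$
$k = 256$ ($k = - 8 \left(\left(-4\right) 8\right) = \left(-8\right) \left(-32\right) = 256$)
$j{\left(b \right)} = 256$
$- j{\left(m{\left(L \right)} \right)} = \left(-1\right) 256 = -256$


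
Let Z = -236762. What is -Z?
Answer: 236762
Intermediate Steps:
-Z = -1*(-236762) = 236762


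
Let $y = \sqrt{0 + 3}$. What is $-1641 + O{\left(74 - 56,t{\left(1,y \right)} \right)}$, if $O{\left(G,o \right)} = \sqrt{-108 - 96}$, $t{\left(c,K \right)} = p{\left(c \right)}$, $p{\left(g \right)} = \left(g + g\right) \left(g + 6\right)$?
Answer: $-1641 + 2 i \sqrt{51} \approx -1641.0 + 14.283 i$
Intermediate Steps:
$y = \sqrt{3} \approx 1.732$
$p{\left(g \right)} = 2 g \left(6 + g\right)$
$t{\left(c,K \right)} = 2 c \left(6 + c\right)$
$O{\left(G,o \right)} = 2 i \sqrt{51}$ ($O{\left(G,o \right)} = \sqrt{-204} = 2 i \sqrt{51}$)
$-1641 + O{\left(74 - 56,t{\left(1,y \right)} \right)} = -1641 + 2 i \sqrt{51}$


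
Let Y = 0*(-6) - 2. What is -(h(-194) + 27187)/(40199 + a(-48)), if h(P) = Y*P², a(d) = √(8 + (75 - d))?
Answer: 386593783/323191894 - 9617*√131/323191894 ≈ 1.1958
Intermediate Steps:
Y = -2 (Y = 0 - 2 = -2)
a(d) = √(83 - d)
h(P) = -2*P²
-(h(-194) + 27187)/(40199 + a(-48)) = -(-2*(-194)² + 27187)/(40199 + √(83 - 1*(-48))) = -(-2*37636 + 27187)/(40199 + √(83 + 48)) = -(-75272 + 27187)/(40199 + √131) = -(-48085)/(40199 + √131) = 48085/(40199 + √131)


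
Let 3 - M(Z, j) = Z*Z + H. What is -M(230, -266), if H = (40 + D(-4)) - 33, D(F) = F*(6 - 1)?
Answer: 52884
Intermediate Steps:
D(F) = 5*F (D(F) = F*5 = 5*F)
H = -13 (H = (40 + 5*(-4)) - 33 = (40 - 20) - 33 = 20 - 33 = -13)
M(Z, j) = 16 - Z**2 (M(Z, j) = 3 - (Z*Z - 13) = 3 - (Z**2 - 13) = 3 - (-13 + Z**2) = 3 + (13 - Z**2) = 16 - Z**2)
-M(230, -266) = -(16 - 1*230**2) = -(16 - 1*52900) = -(16 - 52900) = -1*(-52884) = 52884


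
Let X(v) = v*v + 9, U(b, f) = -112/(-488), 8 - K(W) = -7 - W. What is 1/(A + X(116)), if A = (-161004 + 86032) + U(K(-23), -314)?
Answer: -61/3751913 ≈ -1.6258e-5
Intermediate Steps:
K(W) = 15 + W (K(W) = 8 - (-7 - W) = 8 + (7 + W) = 15 + W)
U(b, f) = 14/61 (U(b, f) = -112*(-1/488) = 14/61)
X(v) = 9 + v² (X(v) = v² + 9 = 9 + v²)
A = -4573278/61 (A = (-161004 + 86032) + 14/61 = -74972 + 14/61 = -4573278/61 ≈ -74972.)
1/(A + X(116)) = 1/(-4573278/61 + (9 + 116²)) = 1/(-4573278/61 + (9 + 13456)) = 1/(-4573278/61 + 13465) = 1/(-3751913/61) = -61/3751913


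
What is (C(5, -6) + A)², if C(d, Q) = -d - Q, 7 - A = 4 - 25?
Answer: 841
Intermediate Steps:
A = 28 (A = 7 - (4 - 25) = 7 - 1*(-21) = 7 + 21 = 28)
C(d, Q) = -Q - d
(C(5, -6) + A)² = ((-1*(-6) - 1*5) + 28)² = ((6 - 5) + 28)² = (1 + 28)² = 29² = 841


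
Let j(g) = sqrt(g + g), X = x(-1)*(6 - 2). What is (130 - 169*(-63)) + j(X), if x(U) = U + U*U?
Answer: 10777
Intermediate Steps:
x(U) = U + U**2
X = 0 (X = (-(1 - 1))*(6 - 2) = -1*0*4 = 0*4 = 0)
j(g) = sqrt(2)*sqrt(g) (j(g) = sqrt(2*g) = sqrt(2)*sqrt(g))
(130 - 169*(-63)) + j(X) = (130 - 169*(-63)) + sqrt(2)*sqrt(0) = (130 + 10647) + sqrt(2)*0 = 10777 + 0 = 10777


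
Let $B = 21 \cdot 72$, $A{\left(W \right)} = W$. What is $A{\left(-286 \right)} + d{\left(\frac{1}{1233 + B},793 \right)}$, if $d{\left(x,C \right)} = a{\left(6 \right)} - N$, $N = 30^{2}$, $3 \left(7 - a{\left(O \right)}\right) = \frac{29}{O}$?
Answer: $- \frac{21251}{18} \approx -1180.6$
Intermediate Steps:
$a{\left(O \right)} = 7 - \frac{29}{3 O}$ ($a{\left(O \right)} = 7 - \frac{29 \frac{1}{O}}{3} = 7 - \frac{29}{3 O}$)
$B = 1512$
$N = 900$
$d{\left(x,C \right)} = - \frac{16103}{18}$ ($d{\left(x,C \right)} = \left(7 - \frac{29}{3 \cdot 6}\right) - 900 = \left(7 - \frac{29}{18}\right) - 900 = \frac{97}{18} - 900 = - \frac{16103}{18}$)
$A{\left(-286 \right)} + d{\left(\frac{1}{1233 + B},793 \right)} = -286 - \frac{16103}{18} = - \frac{21251}{18}$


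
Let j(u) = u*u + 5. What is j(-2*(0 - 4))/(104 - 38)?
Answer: 23/22 ≈ 1.0455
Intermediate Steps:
j(u) = 5 + u**2 (j(u) = u**2 + 5 = 5 + u**2)
j(-2*(0 - 4))/(104 - 38) = (5 + (-2*(0 - 4))**2)/(104 - 38) = (5 + (-2*(-4))**2)/66 = (5 + 8**2)*(1/66) = (5 + 64)*(1/66) = 69*(1/66) = 23/22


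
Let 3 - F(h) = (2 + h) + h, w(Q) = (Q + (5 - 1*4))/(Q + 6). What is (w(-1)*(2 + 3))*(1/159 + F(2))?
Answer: 0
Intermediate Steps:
w(Q) = (1 + Q)/(6 + Q) (w(Q) = (Q + (5 - 4))/(6 + Q) = (Q + 1)/(6 + Q) = (1 + Q)/(6 + Q))
F(h) = 1 - 2*h (F(h) = 3 - ((2 + h) + h) = 3 - (2 + 2*h) = 3 + (-2 - 2*h) = 1 - 2*h)
(w(-1)*(2 + 3))*(1/159 + F(2)) = (((1 - 1)/(6 - 1))*(2 + 3))*(1/159 + (1 - 2*2)) = ((0/5)*5)*(1/159 + (1 - 4)) = (((⅕)*0)*5)*(1/159 - 3) = (0*5)*(-476/159) = 0*(-476/159) = 0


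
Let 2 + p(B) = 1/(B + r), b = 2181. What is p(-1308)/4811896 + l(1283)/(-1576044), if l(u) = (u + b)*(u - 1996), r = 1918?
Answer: 1812397164725071/1156523372462160 ≈ 1.5671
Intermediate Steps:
l(u) = (-1996 + u)*(2181 + u) (l(u) = (u + 2181)*(u - 1996) = (2181 + u)*(-1996 + u) = (-1996 + u)*(2181 + u))
p(B) = -2 + 1/(1918 + B) (p(B) = -2 + 1/(B + 1918) = -2 + 1/(1918 + B))
p(-1308)/4811896 + l(1283)/(-1576044) = ((-3835 - 2*(-1308))/(1918 - 1308))/4811896 + (-4353276 + 1283² + 185*1283)/(-1576044) = ((-3835 + 2616)/610)*(1/4811896) + (-4353276 + 1646089 + 237355)*(-1/1576044) = ((1/610)*(-1219))*(1/4811896) - 2469832*(-1/1576044) = -1219/610*1/4811896 + 617458/394011 = -1219/2935256560 + 617458/394011 = 1812397164725071/1156523372462160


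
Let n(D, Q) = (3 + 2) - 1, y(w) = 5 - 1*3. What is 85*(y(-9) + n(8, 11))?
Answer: 510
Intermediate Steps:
y(w) = 2 (y(w) = 5 - 3 = 2)
n(D, Q) = 4 (n(D, Q) = 5 - 1 = 4)
85*(y(-9) + n(8, 11)) = 85*(2 + 4) = 85*6 = 510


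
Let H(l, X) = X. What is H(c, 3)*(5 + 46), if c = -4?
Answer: 153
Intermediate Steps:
H(c, 3)*(5 + 46) = 3*(5 + 46) = 3*51 = 153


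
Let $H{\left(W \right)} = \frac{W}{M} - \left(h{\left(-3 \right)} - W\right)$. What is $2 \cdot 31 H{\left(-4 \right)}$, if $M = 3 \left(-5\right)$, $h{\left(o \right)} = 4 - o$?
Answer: $- \frac{9982}{15} \approx -665.47$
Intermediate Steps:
$M = -15$
$H{\left(W \right)} = -7 + \frac{14 W}{15}$ ($H{\left(W \right)} = \frac{W}{-15} - \left(\left(4 - -3\right) - W\right) = W \left(- \frac{1}{15}\right) - \left(\left(4 + 3\right) - W\right) = - \frac{W}{15} - \left(7 - W\right) = - \frac{W}{15} + \left(-7 + W\right) = -7 + \frac{14 W}{15}$)
$2 \cdot 31 H{\left(-4 \right)} = 2 \cdot 31 \left(-7 + \frac{14}{15} \left(-4\right)\right) = 62 \left(-7 - \frac{56}{15}\right) = 62 \left(- \frac{161}{15}\right) = - \frac{9982}{15}$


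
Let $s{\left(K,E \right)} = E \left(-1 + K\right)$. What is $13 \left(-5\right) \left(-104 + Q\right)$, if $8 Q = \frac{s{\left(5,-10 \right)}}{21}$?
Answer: $\frac{142285}{21} \approx 6775.5$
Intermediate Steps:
$Q = - \frac{5}{21}$ ($Q = \frac{- 10 \left(-1 + 5\right) \frac{1}{21}}{8} = \frac{\left(-10\right) 4 \cdot \frac{1}{21}}{8} = \frac{\left(-40\right) \frac{1}{21}}{8} = \frac{1}{8} \left(- \frac{40}{21}\right) = - \frac{5}{21} \approx -0.2381$)
$13 \left(-5\right) \left(-104 + Q\right) = 13 \left(-5\right) \left(-104 - \frac{5}{21}\right) = \left(-65\right) \left(- \frac{2189}{21}\right) = \frac{142285}{21}$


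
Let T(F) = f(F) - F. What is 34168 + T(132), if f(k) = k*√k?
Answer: 34036 + 264*√33 ≈ 35553.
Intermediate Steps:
f(k) = k^(3/2)
T(F) = F^(3/2) - F
34168 + T(132) = 34168 + (132^(3/2) - 1*132) = 34168 + (264*√33 - 132) = 34168 + (-132 + 264*√33) = 34036 + 264*√33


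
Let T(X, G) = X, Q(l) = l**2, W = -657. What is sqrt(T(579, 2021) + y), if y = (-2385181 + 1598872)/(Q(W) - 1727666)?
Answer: 2*sqrt(243385561763646)/1296017 ≈ 24.075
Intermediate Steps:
y = 786309/1296017 (y = (-2385181 + 1598872)/((-657)**2 - 1727666) = -786309/(431649 - 1727666) = -786309/(-1296017) = -786309*(-1/1296017) = 786309/1296017 ≈ 0.60671)
sqrt(T(579, 2021) + y) = sqrt(579 + 786309/1296017) = sqrt(751180152/1296017) = 2*sqrt(243385561763646)/1296017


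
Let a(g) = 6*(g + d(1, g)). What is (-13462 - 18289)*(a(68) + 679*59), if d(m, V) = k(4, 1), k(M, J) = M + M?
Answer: -1286455267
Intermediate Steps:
k(M, J) = 2*M
d(m, V) = 8 (d(m, V) = 2*4 = 8)
a(g) = 48 + 6*g (a(g) = 6*(g + 8) = 6*(8 + g) = 48 + 6*g)
(-13462 - 18289)*(a(68) + 679*59) = (-13462 - 18289)*((48 + 6*68) + 679*59) = -31751*((48 + 408) + 40061) = -31751*(456 + 40061) = -31751*40517 = -1286455267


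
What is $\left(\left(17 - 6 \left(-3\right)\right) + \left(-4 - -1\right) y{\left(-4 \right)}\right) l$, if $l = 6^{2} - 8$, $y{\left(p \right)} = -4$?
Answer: $1316$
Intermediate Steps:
$l = 28$ ($l = 36 - 8 = 28$)
$\left(\left(17 - 6 \left(-3\right)\right) + \left(-4 - -1\right) y{\left(-4 \right)}\right) l = \left(\left(17 - 6 \left(-3\right)\right) + \left(-4 - -1\right) \left(-4\right)\right) 28 = \left(\left(17 - -18\right) + \left(-4 + \left(-4 + 5\right)\right) \left(-4\right)\right) 28 = \left(\left(17 + 18\right) + \left(-4 + 1\right) \left(-4\right)\right) 28 = \left(35 - -12\right) 28 = \left(35 + 12\right) 28 = 47 \cdot 28 = 1316$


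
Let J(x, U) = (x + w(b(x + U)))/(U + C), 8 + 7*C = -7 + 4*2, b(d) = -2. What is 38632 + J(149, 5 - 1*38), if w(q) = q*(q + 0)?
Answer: 77255/2 ≈ 38628.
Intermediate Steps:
w(q) = q² (w(q) = q*q = q²)
C = -1 (C = -8/7 + (-7 + 4*2)/7 = -8/7 + (-7 + 8)/7 = -8/7 + (⅐)*1 = -8/7 + ⅐ = -1)
J(x, U) = (4 + x)/(-1 + U) (J(x, U) = (x + (-2)²)/(U - 1) = (x + 4)/(-1 + U) = (4 + x)/(-1 + U))
38632 + J(149, 5 - 1*38) = 38632 + (4 + 149)/(-1 + (5 - 1*38)) = 38632 + 153/(-1 + (5 - 38)) = 38632 + 153/(-1 - 33) = 38632 + 153/(-34) = 38632 - 1/34*153 = 38632 - 9/2 = 77255/2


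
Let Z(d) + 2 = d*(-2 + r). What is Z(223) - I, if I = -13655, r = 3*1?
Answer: 13876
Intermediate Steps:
r = 3
Z(d) = -2 + d (Z(d) = -2 + d*(-2 + 3) = -2 + d*1 = -2 + d)
Z(223) - I = (-2 + 223) - 1*(-13655) = 221 + 13655 = 13876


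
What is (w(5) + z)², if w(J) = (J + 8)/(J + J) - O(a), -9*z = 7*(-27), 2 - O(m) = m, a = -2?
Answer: 33489/100 ≈ 334.89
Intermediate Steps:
O(m) = 2 - m
z = 21 (z = -7*(-27)/9 = -⅑*(-189) = 21)
w(J) = -4 + (8 + J)/(2*J) (w(J) = (J + 8)/(J + J) - (2 - 1*(-2)) = (8 + J)/((2*J)) - (2 + 2) = (8 + J)*(1/(2*J)) - 1*4 = (8 + J)/(2*J) - 4 = -4 + (8 + J)/(2*J))
(w(5) + z)² = ((-7/2 + 4/5) + 21)² = ((-7/2 + 4*(⅕)) + 21)² = ((-7/2 + ⅘) + 21)² = (-27/10 + 21)² = (183/10)² = 33489/100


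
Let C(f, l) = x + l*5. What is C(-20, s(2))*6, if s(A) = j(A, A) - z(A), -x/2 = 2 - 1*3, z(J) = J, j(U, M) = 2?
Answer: 12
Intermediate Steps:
x = 2 (x = -2*(2 - 1*3) = -2*(2 - 3) = -2*(-1) = 2)
s(A) = 2 - A
C(f, l) = 2 + 5*l (C(f, l) = 2 + l*5 = 2 + 5*l)
C(-20, s(2))*6 = (2 + 5*(2 - 1*2))*6 = (2 + 5*(2 - 2))*6 = (2 + 5*0)*6 = (2 + 0)*6 = 2*6 = 12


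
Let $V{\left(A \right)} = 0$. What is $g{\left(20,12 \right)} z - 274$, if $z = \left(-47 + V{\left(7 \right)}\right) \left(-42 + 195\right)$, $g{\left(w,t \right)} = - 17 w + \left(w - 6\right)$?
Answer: $2343992$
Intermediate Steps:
$g{\left(w,t \right)} = -6 - 16 w$ ($g{\left(w,t \right)} = - 17 w + \left(-6 + w\right) = -6 - 16 w$)
$z = -7191$ ($z = \left(-47 + 0\right) \left(-42 + 195\right) = \left(-47\right) 153 = -7191$)
$g{\left(20,12 \right)} z - 274 = \left(-6 - 320\right) \left(-7191\right) - 274 = \left(-326\right) \left(-7191\right) - 274 = 2344266 - 274 = 2343992$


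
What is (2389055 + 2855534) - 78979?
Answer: 5165610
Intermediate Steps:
(2389055 + 2855534) - 78979 = 5244589 - 78979 = 5165610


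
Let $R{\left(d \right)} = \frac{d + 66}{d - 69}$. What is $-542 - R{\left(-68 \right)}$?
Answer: $- \frac{74256}{137} \approx -542.01$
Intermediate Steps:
$R{\left(d \right)} = \frac{66 + d}{-69 + d}$
$-542 - R{\left(-68 \right)} = -542 - \frac{66 - 68}{-69 - 68} = -542 - \frac{1}{-137} \left(-2\right) = -542 - \left(- \frac{1}{137}\right) \left(-2\right) = -542 - \frac{2}{137} = - \frac{74256}{137}$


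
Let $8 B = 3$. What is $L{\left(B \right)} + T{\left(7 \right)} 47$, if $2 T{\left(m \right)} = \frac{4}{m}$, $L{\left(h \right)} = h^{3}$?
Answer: $\frac{48317}{3584} \approx 13.481$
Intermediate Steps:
$B = \frac{3}{8}$ ($B = \frac{1}{8} \cdot 3 = \frac{3}{8} \approx 0.375$)
$T{\left(m \right)} = \frac{2}{m}$ ($T{\left(m \right)} = \frac{4 \frac{1}{m}}{2} = \frac{2}{m}$)
$L{\left(B \right)} + T{\left(7 \right)} 47 = \left(\frac{3}{8}\right)^{3} + \frac{2}{7} \cdot 47 = \frac{27}{512} + 2 \cdot \frac{1}{7} \cdot 47 = \frac{27}{512} + \frac{2}{7} \cdot 47 = \frac{27}{512} + \frac{94}{7} = \frac{48317}{3584}$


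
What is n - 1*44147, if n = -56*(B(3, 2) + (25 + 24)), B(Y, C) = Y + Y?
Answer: -47227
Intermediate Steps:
B(Y, C) = 2*Y
n = -3080 (n = -56*(2*3 + (25 + 24)) = -56*(6 + 49) = -56*55 = -3080)
n - 1*44147 = -3080 - 1*44147 = -3080 - 44147 = -47227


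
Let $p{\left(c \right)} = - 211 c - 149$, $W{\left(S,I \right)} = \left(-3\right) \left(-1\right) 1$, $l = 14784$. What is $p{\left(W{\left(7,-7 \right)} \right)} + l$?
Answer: $14002$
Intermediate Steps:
$W{\left(S,I \right)} = 3$ ($W{\left(S,I \right)} = 3 \cdot 1 = 3$)
$p{\left(c \right)} = -149 - 211 c$
$p{\left(W{\left(7,-7 \right)} \right)} + l = \left(-149 - 633\right) + 14784 = -782 + 14784 = 14002$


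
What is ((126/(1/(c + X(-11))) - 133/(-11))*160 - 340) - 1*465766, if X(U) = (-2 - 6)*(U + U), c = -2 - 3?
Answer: 32815074/11 ≈ 2.9832e+6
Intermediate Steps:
c = -5
X(U) = -16*U
((126/(1/(c + X(-11))) - 133/(-11))*160 - 340) - 1*465766 = ((126/(1/(-5 - 16*(-11))) - 133/(-11))*160 - 340) - 1*465766 = ((126/(1/(-5 + 176)) - 133*(-1/11))*160 - 340) - 465766 = ((126/(1/171) + 133/11)*160 - 340) - 465766 = ((126*171 + 133/11)*160 - 340) - 465766 = ((21546 + 133/11)*160 - 340) - 465766 = ((237139/11)*160 - 340) - 465766 = (37942240/11 - 340) - 465766 = 37938500/11 - 465766 = 32815074/11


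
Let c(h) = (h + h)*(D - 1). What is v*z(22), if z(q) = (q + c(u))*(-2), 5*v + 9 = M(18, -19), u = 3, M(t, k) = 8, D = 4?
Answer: 16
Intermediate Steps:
v = -1/5 (v = -9/5 + (1/5)*8 = -9/5 + 8/5 = -1/5 ≈ -0.20000)
c(h) = 6*h (c(h) = (h + h)*(4 - 1) = (2*h)*3 = 6*h)
z(q) = -36 - 2*q (z(q) = (q + 6*3)*(-2) = (q + 18)*(-2) = (18 + q)*(-2) = -36 - 2*q)
v*z(22) = -(-36 - 2*22)/5 = -(-36 - 44)/5 = -1/5*(-80) = 16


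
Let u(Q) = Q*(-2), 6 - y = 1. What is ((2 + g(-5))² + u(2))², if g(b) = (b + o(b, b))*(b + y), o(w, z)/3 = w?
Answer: 0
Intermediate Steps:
o(w, z) = 3*w
y = 5 (y = 6 - 1*1 = 6 - 1 = 5)
g(b) = 4*b*(5 + b) (g(b) = (b + 3*b)*(b + 5) = (4*b)*(5 + b) = 4*b*(5 + b))
u(Q) = -2*Q
((2 + g(-5))² + u(2))² = ((2 + 4*(-5)*(5 - 5))² - 2*2)² = ((2 + 4*(-5)*0)² - 4)² = ((2 + 0)² - 4)² = (2² - 4)² = (4 - 4)² = 0² = 0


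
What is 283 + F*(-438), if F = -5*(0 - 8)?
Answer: -17237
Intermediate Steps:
F = 40 (F = -5*(-8) = 40)
283 + F*(-438) = 283 + 40*(-438) = 283 - 17520 = -17237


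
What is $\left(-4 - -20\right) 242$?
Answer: $3872$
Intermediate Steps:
$\left(-4 - -20\right) 242 = \left(-4 + 20\right) 242 = 16 \cdot 242 = 3872$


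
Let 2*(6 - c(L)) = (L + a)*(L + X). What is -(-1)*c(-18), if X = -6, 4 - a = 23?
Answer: -438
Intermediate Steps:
a = -19 (a = 4 - 1*23 = 4 - 23 = -19)
c(L) = 6 - (-19 + L)*(-6 + L)/2 (c(L) = 6 - (L - 19)*(L - 6)/2 = 6 - (-19 + L)*(-6 + L)/2)
-(-1)*c(-18) = -(-1)*(-51 - ½*(-18)² + (25/2)*(-18)) = -(-1)*(-51 - ½*324 - 225) = -(-1)*(-51 - 162 - 225) = -(-1)*(-438) = -1*438 = -438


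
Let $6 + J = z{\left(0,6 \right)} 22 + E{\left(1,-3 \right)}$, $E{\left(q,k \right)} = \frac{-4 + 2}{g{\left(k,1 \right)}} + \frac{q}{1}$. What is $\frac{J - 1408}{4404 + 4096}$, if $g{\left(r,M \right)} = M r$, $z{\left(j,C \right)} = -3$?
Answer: $- \frac{887}{5100} \approx -0.17392$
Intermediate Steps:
$E{\left(q,k \right)} = q - \frac{2}{k}$ ($E{\left(q,k \right)} = \frac{-4 + 2}{1 k} + \frac{q}{1} = - \frac{2}{k} + q 1 = - \frac{2}{k} + q = q - \frac{2}{k}$)
$J = - \frac{211}{3}$ ($J = -6 + \left(\left(-3\right) 22 + \left(1 - \frac{2}{-3}\right)\right) = -6 + \left(-66 + \left(1 - - \frac{2}{3}\right)\right) = -6 + \left(-66 + \left(1 + \frac{2}{3}\right)\right) = -6 + \left(-66 + \frac{5}{3}\right) = -6 - \frac{193}{3} = - \frac{211}{3} \approx -70.333$)
$\frac{J - 1408}{4404 + 4096} = \frac{- \frac{211}{3} - 1408}{4404 + 4096} = - \frac{4435}{3 \cdot 8500} = \left(- \frac{4435}{3}\right) \frac{1}{8500} = - \frac{887}{5100}$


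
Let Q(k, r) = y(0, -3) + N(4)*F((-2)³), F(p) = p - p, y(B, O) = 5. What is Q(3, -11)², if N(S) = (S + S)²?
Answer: 25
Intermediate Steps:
F(p) = 0
N(S) = 4*S² (N(S) = (2*S)² = 4*S²)
Q(k, r) = 5 (Q(k, r) = 5 + (4*4²)*0 = 5 + (4*16)*0 = 5 + 64*0 = 5 + 0 = 5)
Q(3, -11)² = 5² = 25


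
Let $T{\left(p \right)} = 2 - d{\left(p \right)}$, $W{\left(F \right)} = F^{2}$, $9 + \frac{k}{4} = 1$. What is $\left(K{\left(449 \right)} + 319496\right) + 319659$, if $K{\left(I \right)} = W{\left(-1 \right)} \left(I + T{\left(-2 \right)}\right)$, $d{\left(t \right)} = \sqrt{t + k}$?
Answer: $639606 - i \sqrt{34} \approx 6.3961 \cdot 10^{5} - 5.831 i$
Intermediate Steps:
$k = -32$ ($k = -36 + 4 \cdot 1 = -36 + 4 = -32$)
$d{\left(t \right)} = \sqrt{-32 + t}$ ($d{\left(t \right)} = \sqrt{t - 32} = \sqrt{-32 + t}$)
$T{\left(p \right)} = 2 - \sqrt{-32 + p}$
$K{\left(I \right)} = 2 + I - i \sqrt{34}$ ($K{\left(I \right)} = \left(-1\right)^{2} \left(I + \left(2 - \sqrt{-32 - 2}\right)\right) = 1 \left(I + \left(2 - \sqrt{-34}\right)\right) = 1 \left(I + \left(2 - i \sqrt{34}\right)\right) = 1 \left(2 + I - i \sqrt{34}\right) = 2 + I - i \sqrt{34}$)
$\left(K{\left(449 \right)} + 319496\right) + 319659 = \left(\left(2 + 449 - i \sqrt{34}\right) + 319496\right) + 319659 = \left(\left(451 - i \sqrt{34}\right) + 319496\right) + 319659 = \left(319947 - i \sqrt{34}\right) + 319659 = 639606 - i \sqrt{34}$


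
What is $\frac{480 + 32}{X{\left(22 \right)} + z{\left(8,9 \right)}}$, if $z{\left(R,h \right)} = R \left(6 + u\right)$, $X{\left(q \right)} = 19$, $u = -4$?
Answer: $\frac{512}{35} \approx 14.629$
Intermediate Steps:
$z{\left(R,h \right)} = 2 R$ ($z{\left(R,h \right)} = R \left(6 - 4\right) = R 2 = 2 R$)
$\frac{480 + 32}{X{\left(22 \right)} + z{\left(8,9 \right)}} = \frac{480 + 32}{19 + 2 \cdot 8} = \frac{512}{19 + 16} = \frac{512}{35}$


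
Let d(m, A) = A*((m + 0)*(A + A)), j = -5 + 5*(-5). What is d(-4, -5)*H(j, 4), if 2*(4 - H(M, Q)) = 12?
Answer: 400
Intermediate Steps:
j = -30 (j = -5 - 25 = -30)
H(M, Q) = -2 (H(M, Q) = 4 - ½*12 = 4 - 6 = -2)
d(m, A) = 2*m*A² (d(m, A) = A*(m*(2*A)) = A*(2*A*m) = 2*m*A²)
d(-4, -5)*H(j, 4) = (2*(-4)*(-5)²)*(-2) = (2*(-4)*25)*(-2) = -200*(-2) = 400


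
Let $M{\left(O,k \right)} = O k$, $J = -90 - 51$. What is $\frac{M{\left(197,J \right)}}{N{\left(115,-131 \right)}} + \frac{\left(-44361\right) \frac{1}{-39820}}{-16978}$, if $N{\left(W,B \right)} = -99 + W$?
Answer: $- \frac{2347378665837}{1352127920} \approx -1736.1$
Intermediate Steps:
$J = -141$
$\frac{M{\left(197,J \right)}}{N{\left(115,-131 \right)}} + \frac{\left(-44361\right) \frac{1}{-39820}}{-16978} = \frac{197 \left(-141\right)}{-99 + 115} + \frac{\left(-44361\right) \frac{1}{-39820}}{-16978} = - \frac{27777}{16} + \left(-44361\right) \left(- \frac{1}{39820}\right) \left(- \frac{1}{16978}\right) = \left(-27777\right) \frac{1}{16} + \frac{44361}{39820} \left(- \frac{1}{16978}\right) = - \frac{27777}{16} - \frac{44361}{676063960} = - \frac{2347378665837}{1352127920}$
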